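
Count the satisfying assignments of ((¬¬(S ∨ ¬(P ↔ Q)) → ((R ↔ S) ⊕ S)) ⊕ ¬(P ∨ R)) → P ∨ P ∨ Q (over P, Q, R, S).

P | Q | R | S || (P ↔ Q) | ¬(P ↔ Q) | (S ∨ ¬(P ↔ Q)) | ¬(S ∨ ¬(P ↔ Q)) | ¬¬(S ∨ ¬(P ↔ Q)) | (R ↔ S) | ((R ↔ S) ⊕ S) | (P ∨ R) | ¬(P ∨ R) | (P ∨ P ∨ Q) | φ
F | F | F | F ||    T    |    F     |       F        |        T        |        F         |    T    |       T       |    F    |    T     |      F      | T
F | F | F | T ||    T    |    F     |       T        |        F        |        T         |    F    |       T       |    F    |    T     |      F      | T
F | F | T | F ||    T    |    F     |       F        |        T        |        F         |    F    |       F       |    T    |    F     |      F      | F
F | F | T | T ||    T    |    F     |       T        |        F        |        T         |    T    |       F       |    T    |    F     |      F      | T
F | T | F | F ||    F    |    T     |       T        |        F        |        T         |    T    |       T       |    F    |    T     |      T      | T
F | T | F | T ||    F    |    T     |       T        |        F        |        T         |    F    |       T       |    F    |    T     |      T      | T
F | T | T | F ||    F    |    T     |       T        |        F        |        T         |    F    |       F       |    T    |    F     |      T      | T
F | T | T | T ||    F    |    T     |       T        |        F        |        T         |    T    |       F       |    T    |    F     |      T      | T
T | F | F | F ||    F    |    T     |       T        |        F        |        T         |    T    |       T       |    T    |    F     |      T      | T
T | F | F | T ||    F    |    T     |       T        |        F        |        T         |    F    |       T       |    T    |    F     |      T      | T
T | F | T | F ||    F    |    T     |       T        |        F        |        T         |    F    |       F       |    T    |    F     |      T      | T
T | F | T | T ||    F    |    T     |       T        |        F        |        T         |    T    |       F       |    T    |    F     |      T      | T
T | T | F | F ||    T    |    F     |       F        |        T        |        F         |    T    |       T       |    T    |    F     |      T      | T
T | T | F | T ||    T    |    F     |       T        |        F        |        T         |    F    |       T       |    T    |    F     |      T      | T
T | T | T | F ||    T    |    F     |       F        |        T        |        F         |    F    |       F       |    T    |    F     |      T      | T
T | T | T | T ||    T    |    F     |       T        |        F        |        T         |    T    |       F       |    T    |    F     |      T      | T
The formula is true on 15 of the 16 rows.

15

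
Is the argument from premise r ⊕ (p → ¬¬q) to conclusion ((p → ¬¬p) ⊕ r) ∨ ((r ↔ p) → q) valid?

no

p  q  r  |  φ  ψ
1  1  1  |  0  1
1  1  0  |  1  1
1  0  1  |  1  0
1  0  0  |  0  1
0  1  1  |  0  1
0  1  0  |  1  1
0  0  1  |  0  1
0  0  0  |  1  1
At p=1, q=0, r=1 we have φ true but ψ false, so φ does not entail ψ.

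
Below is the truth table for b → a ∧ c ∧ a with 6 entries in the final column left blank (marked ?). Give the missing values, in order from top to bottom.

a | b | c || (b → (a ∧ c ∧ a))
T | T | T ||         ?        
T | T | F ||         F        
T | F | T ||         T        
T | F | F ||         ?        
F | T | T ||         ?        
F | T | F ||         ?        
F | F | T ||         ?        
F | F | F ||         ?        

Row a=T, b=T, c=T: (a ∧ c ∧ a) = T, so (b → (a ∧ c ∧ a)) = T.
Row a=T, b=F, c=F: (a ∧ c ∧ a) = F, so (b → (a ∧ c ∧ a)) = T.
Row a=F, b=T, c=T: (a ∧ c ∧ a) = F, so (b → (a ∧ c ∧ a)) = F.
Row a=F, b=T, c=F: (a ∧ c ∧ a) = F, so (b → (a ∧ c ∧ a)) = F.
Row a=F, b=F, c=T: (a ∧ c ∧ a) = F, so (b → (a ∧ c ∧ a)) = T.
Row a=F, b=F, c=F: (a ∧ c ∧ a) = F, so (b → (a ∧ c ∧ a)) = T.

T, T, F, F, T, T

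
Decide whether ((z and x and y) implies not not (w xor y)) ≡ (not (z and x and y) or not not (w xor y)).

  x   |   y   |   z   |   w   ||   φ   |   ψ  
 True |  True |  True |  True || False | False
 True |  True |  True | False ||  True |  True
 True |  True | False |  True ||  True |  True
 True |  True | False | False ||  True |  True
 True | False |  True |  True ||  True |  True
 True | False |  True | False ||  True |  True
 True | False | False |  True ||  True |  True
 True | False | False | False ||  True |  True
False |  True |  True |  True ||  True |  True
False |  True |  True | False ||  True |  True
False |  True | False |  True ||  True |  True
False |  True | False | False ||  True |  True
False | False |  True |  True ||  True |  True
False | False |  True | False ||  True |  True
False | False | False |  True ||  True |  True
False | False | False | False ||  True |  True
The columns for φ and ψ agree on every row, so they are logically equivalent.

equivalent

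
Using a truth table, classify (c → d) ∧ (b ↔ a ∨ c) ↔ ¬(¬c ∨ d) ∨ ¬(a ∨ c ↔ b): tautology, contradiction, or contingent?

contradiction

a | b | c | d | φ
- | - | - | - | -
T | T | T | T | F
T | T | T | F | F
T | T | F | T | F
T | T | F | F | F
T | F | T | T | F
T | F | T | F | F
T | F | F | T | F
T | F | F | F | F
F | T | T | T | F
F | T | T | F | F
F | T | F | T | F
F | T | F | F | F
F | F | T | T | F
F | F | T | F | F
F | F | F | T | F
F | F | F | F | F
Every row is F, so the formula is a contradiction.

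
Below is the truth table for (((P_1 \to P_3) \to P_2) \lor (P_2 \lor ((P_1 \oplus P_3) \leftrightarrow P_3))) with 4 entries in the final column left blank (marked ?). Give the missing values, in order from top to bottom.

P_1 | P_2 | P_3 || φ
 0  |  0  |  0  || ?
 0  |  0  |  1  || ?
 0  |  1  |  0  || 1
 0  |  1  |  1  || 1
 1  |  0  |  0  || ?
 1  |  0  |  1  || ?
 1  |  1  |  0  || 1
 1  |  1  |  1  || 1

1, 1, 1, 0

Row P_1=0, P_2=0, P_3=0: ((P_1 \to P_3) \to P_2) = 0, (P_2 \lor ((P_1 \oplus P_3) \leftrightarrow P_3)) = 1, so the formula = 1.
Row P_1=0, P_2=0, P_3=1: ((P_1 \to P_3) \to P_2) = 0, (P_2 \lor ((P_1 \oplus P_3) \leftrightarrow P_3)) = 1, so the formula = 1.
Row P_1=1, P_2=0, P_3=0: ((P_1 \to P_3) \to P_2) = 1, (P_2 \lor ((P_1 \oplus P_3) \leftrightarrow P_3)) = 0, so the formula = 1.
Row P_1=1, P_2=0, P_3=1: ((P_1 \to P_3) \to P_2) = 0, (P_2 \lor ((P_1 \oplus P_3) \leftrightarrow P_3)) = 0, so the formula = 0.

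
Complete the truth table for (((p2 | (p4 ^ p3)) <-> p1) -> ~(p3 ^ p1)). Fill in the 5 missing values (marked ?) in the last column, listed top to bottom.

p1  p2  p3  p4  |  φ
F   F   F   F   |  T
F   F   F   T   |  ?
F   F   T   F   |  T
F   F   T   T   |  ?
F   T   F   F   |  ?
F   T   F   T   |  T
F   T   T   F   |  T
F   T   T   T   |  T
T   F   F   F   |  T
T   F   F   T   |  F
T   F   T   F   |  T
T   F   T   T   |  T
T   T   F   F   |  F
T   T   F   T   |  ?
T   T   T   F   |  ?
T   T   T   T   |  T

T, F, T, F, T

Row p1=F, p2=F, p3=F, p4=T: ((p2 | (p4 ^ p3)) <-> p1) = F, ~(p3 ^ p1) = T, so the formula = T.
Row p1=F, p2=F, p3=T, p4=T: ((p2 | (p4 ^ p3)) <-> p1) = T, ~(p3 ^ p1) = F, so the formula = F.
Row p1=F, p2=T, p3=F, p4=F: ((p2 | (p4 ^ p3)) <-> p1) = F, ~(p3 ^ p1) = T, so the formula = T.
Row p1=T, p2=T, p3=F, p4=T: ((p2 | (p4 ^ p3)) <-> p1) = T, ~(p3 ^ p1) = F, so the formula = F.
Row p1=T, p2=T, p3=T, p4=F: ((p2 | (p4 ^ p3)) <-> p1) = T, ~(p3 ^ p1) = T, so the formula = T.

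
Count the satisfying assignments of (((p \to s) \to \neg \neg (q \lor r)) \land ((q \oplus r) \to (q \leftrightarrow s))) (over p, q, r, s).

p | q | r | s || φ
1 | 1 | 1 | 1 || 1
1 | 1 | 1 | 0 || 1
1 | 1 | 0 | 1 || 1
1 | 1 | 0 | 0 || 0
1 | 0 | 1 | 1 || 0
1 | 0 | 1 | 0 || 1
1 | 0 | 0 | 1 || 0
1 | 0 | 0 | 0 || 1
0 | 1 | 1 | 1 || 1
0 | 1 | 1 | 0 || 1
0 | 1 | 0 | 1 || 1
0 | 1 | 0 | 0 || 0
0 | 0 | 1 | 1 || 0
0 | 0 | 1 | 0 || 1
0 | 0 | 0 | 1 || 0
0 | 0 | 0 | 0 || 0
The formula is true on 9 of the 16 rows.

9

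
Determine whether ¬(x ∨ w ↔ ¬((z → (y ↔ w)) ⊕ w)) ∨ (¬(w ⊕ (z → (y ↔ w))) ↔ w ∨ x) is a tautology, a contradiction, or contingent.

tautology

x | y | z | w | φ
- | - | - | - | -
T | T | T | T | T
T | T | T | F | T
T | T | F | T | T
T | T | F | F | T
T | F | T | T | T
T | F | T | F | T
T | F | F | T | T
T | F | F | F | T
F | T | T | T | T
F | T | T | F | T
F | T | F | T | T
F | T | F | F | T
F | F | T | T | T
F | F | T | F | T
F | F | F | T | T
F | F | F | F | T
Every row is T, so the formula is a tautology.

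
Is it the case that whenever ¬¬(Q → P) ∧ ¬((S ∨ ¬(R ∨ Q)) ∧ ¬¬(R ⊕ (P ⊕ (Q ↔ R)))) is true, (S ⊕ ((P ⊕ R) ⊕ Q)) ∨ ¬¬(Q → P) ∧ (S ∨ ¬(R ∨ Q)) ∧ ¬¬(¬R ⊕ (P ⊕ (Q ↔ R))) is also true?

no

P | Q | R | S | φ | ψ
- | - | - | - | - | -
1 | 1 | 1 | 1 | 0 | 0
1 | 1 | 1 | 0 | 1 | 1
1 | 1 | 0 | 1 | 0 | 1
1 | 1 | 0 | 0 | 1 | 0
1 | 0 | 1 | 1 | 1 | 1
1 | 0 | 1 | 0 | 1 | 0
1 | 0 | 0 | 1 | 1 | 1
1 | 0 | 0 | 0 | 1 | 1
0 | 1 | 1 | 1 | 0 | 1
0 | 1 | 1 | 0 | 0 | 0
0 | 1 | 0 | 1 | 0 | 0
0 | 1 | 0 | 0 | 0 | 1
0 | 0 | 1 | 1 | 0 | 0
0 | 0 | 1 | 0 | 1 | 1
0 | 0 | 0 | 1 | 0 | 1
0 | 0 | 0 | 0 | 0 | 0
At P=1, Q=1, R=0, S=0 we have φ true but ψ false, so φ does not entail ψ.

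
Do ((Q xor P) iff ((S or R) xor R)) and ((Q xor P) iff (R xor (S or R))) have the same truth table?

P  Q  R  S  |  φ  ψ
T  T  T  T  |  T  T
T  T  T  F  |  T  T
T  T  F  T  |  F  F
T  T  F  F  |  T  T
T  F  T  T  |  F  F
T  F  T  F  |  F  F
T  F  F  T  |  T  T
T  F  F  F  |  F  F
F  T  T  T  |  F  F
F  T  T  F  |  F  F
F  T  F  T  |  T  T
F  T  F  F  |  F  F
F  F  T  T  |  T  T
F  F  T  F  |  T  T
F  F  F  T  |  F  F
F  F  F  F  |  T  T
The columns for φ and ψ agree on every row, so they are logically equivalent.

equivalent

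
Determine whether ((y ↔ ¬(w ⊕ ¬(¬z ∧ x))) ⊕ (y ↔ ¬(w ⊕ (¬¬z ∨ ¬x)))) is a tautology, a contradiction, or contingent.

contradiction

x | y | z | w | ¬z | (¬z ∧ x) | ¬(¬z ∧ x) | (w ⊕ ¬(¬z ∧ x)) | ¬(w ⊕ ¬(¬z ∧ x)) | (y ↔ ¬(w ⊕ ¬(¬z ∧ x))) | ¬¬z | ¬x | (¬¬z ∨ ¬x) | (w ⊕ (¬¬z ∨ ¬x)) | ¬(w ⊕ (¬¬z ∨ ¬x)) | (y ↔ ¬(w ⊕ (¬¬z ∨ ¬x))) | φ
- | - | - | - | -- | -------- | --------- | --------------- | ---------------- | ---------------------- | --- | -- | ---------- | ---------------- | ----------------- | ----------------------- | -
F | F | F | F | T  |    F     |     T     |        T        |        F         |           T            |  F  | T  |     T      |        T         |         F         |            T            | F
F | F | F | T | T  |    F     |     T     |        F        |        T         |           F            |  F  | T  |     T      |        F         |         T         |            F            | F
F | F | T | F | F  |    F     |     T     |        T        |        F         |           T            |  T  | T  |     T      |        T         |         F         |            T            | F
F | F | T | T | F  |    F     |     T     |        F        |        T         |           F            |  T  | T  |     T      |        F         |         T         |            F            | F
F | T | F | F | T  |    F     |     T     |        T        |        F         |           F            |  F  | T  |     T      |        T         |         F         |            F            | F
F | T | F | T | T  |    F     |     T     |        F        |        T         |           T            |  F  | T  |     T      |        F         |         T         |            T            | F
F | T | T | F | F  |    F     |     T     |        T        |        F         |           F            |  T  | T  |     T      |        T         |         F         |            F            | F
F | T | T | T | F  |    F     |     T     |        F        |        T         |           T            |  T  | T  |     T      |        F         |         T         |            T            | F
T | F | F | F | T  |    T     |     F     |        F        |        T         |           F            |  F  | F  |     F      |        F         |         T         |            F            | F
T | F | F | T | T  |    T     |     F     |        T        |        F         |           T            |  F  | F  |     F      |        T         |         F         |            T            | F
T | F | T | F | F  |    F     |     T     |        T        |        F         |           T            |  T  | F  |     T      |        T         |         F         |            T            | F
T | F | T | T | F  |    F     |     T     |        F        |        T         |           F            |  T  | F  |     T      |        F         |         T         |            F            | F
T | T | F | F | T  |    T     |     F     |        F        |        T         |           T            |  F  | F  |     F      |        F         |         T         |            T            | F
T | T | F | T | T  |    T     |     F     |        T        |        F         |           F            |  F  | F  |     F      |        T         |         F         |            F            | F
T | T | T | F | F  |    F     |     T     |        T        |        F         |           F            |  T  | F  |     T      |        T         |         F         |            F            | F
T | T | T | T | F  |    F     |     T     |        F        |        T         |           T            |  T  | F  |     T      |        F         |         T         |            T            | F
Every row is F, so the formula is a contradiction.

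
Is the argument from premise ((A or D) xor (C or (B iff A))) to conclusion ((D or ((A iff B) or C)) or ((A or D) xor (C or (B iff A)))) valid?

A  B  C  D  |  φ  ψ
0  0  0  0  |  1  1
0  0  0  1  |  0  1
0  0  1  0  |  1  1
0  0  1  1  |  0  1
0  1  0  0  |  0  0
0  1  0  1  |  1  1
0  1  1  0  |  1  1
0  1  1  1  |  0  1
1  0  0  0  |  1  1
1  0  0  1  |  1  1
1  0  1  0  |  0  1
1  0  1  1  |  0  1
1  1  0  0  |  0  1
1  1  0  1  |  0  1
1  1  1  0  |  0  1
1  1  1  1  |  0  1
In every row where φ is true, ψ is also true, so φ ⊨ ψ.

yes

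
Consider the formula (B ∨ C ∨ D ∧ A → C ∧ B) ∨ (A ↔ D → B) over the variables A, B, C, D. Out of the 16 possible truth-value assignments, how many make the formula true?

11

A  B  C  D  |  (D ∧ A)  (B ∨ C ∨ (D ∧ A))  (C ∧ B)  (D → B)  (A ↔ (D → B))  φ
F  F  F  F  |     F             F             F        T           F        T
F  F  F  T  |     F             F             F        F           T        T
F  F  T  F  |     F             T             F        T           F        F
F  F  T  T  |     F             T             F        F           T        T
F  T  F  F  |     F             T             F        T           F        F
F  T  F  T  |     F             T             F        T           F        F
F  T  T  F  |     F             T             T        T           F        T
F  T  T  T  |     F             T             T        T           F        T
T  F  F  F  |     F             F             F        T           T        T
T  F  F  T  |     T             T             F        F           F        F
T  F  T  F  |     F             T             F        T           T        T
T  F  T  T  |     T             T             F        F           F        F
T  T  F  F  |     F             T             F        T           T        T
T  T  F  T  |     T             T             F        T           T        T
T  T  T  F  |     F             T             T        T           T        T
T  T  T  T  |     T             T             T        T           T        T
The formula is true on 11 of the 16 rows.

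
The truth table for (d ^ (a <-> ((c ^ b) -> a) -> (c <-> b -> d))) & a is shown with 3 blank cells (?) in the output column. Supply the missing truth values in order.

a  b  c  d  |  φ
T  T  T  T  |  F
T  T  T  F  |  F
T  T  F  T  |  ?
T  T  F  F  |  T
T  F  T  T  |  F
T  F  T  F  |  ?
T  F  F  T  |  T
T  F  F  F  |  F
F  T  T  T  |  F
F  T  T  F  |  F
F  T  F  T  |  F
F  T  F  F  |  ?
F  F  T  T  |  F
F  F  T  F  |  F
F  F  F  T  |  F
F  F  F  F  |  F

Row a=T, b=T, c=F, d=T: (d ^ (a <-> ((c ^ b) -> a) -> (c <-> b -> d))) = T, so the formula = T.
Row a=T, b=F, c=T, d=F: (d ^ (a <-> ((c ^ b) -> a) -> (c <-> b -> d))) = T, so the formula = T.
Row a=F, b=T, c=F, d=F: (d ^ (a <-> ((c ^ b) -> a) -> (c <-> b -> d))) = F, so the formula = F.

T, T, F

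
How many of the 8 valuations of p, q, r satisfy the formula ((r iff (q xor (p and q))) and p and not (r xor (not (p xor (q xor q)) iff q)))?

p | q | r | φ
- | - | - | -
1 | 1 | 1 | 0
1 | 1 | 0 | 1
1 | 0 | 1 | 0
1 | 0 | 0 | 0
0 | 1 | 1 | 0
0 | 1 | 0 | 0
0 | 0 | 1 | 0
0 | 0 | 0 | 0
The formula is true on 1 of the 8 rows.

1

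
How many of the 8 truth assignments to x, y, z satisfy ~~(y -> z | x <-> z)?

  x      y      z       (z | x)  (y -> (z | x))  ((y -> (z | x)) <-> z)  ~((y -> (z | x)) <-> z)  ~~((y -> (z | x)) <-> z)
 True   True   True       True        True                True                    False                     True          
 True   True  False       True        True               False                     True                    False          
 True  False   True       True        True                True                    False                     True          
 True  False  False       True        True               False                     True                    False          
False   True   True       True        True                True                    False                     True          
False   True  False      False       False                True                    False                     True          
False  False   True       True        True                True                    False                     True          
False  False  False      False        True               False                     True                    False          
The formula is true on 5 of the 8 rows.

5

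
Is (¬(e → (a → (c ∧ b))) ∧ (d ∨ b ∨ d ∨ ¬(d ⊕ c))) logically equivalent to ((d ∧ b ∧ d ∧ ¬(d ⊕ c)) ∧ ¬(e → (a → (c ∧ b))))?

a  b  c  d  e  |  φ  ψ
T  T  T  T  T  |  F  F
T  T  T  T  F  |  F  F
T  T  T  F  T  |  F  F
T  T  T  F  F  |  F  F
T  T  F  T  T  |  T  F
T  T  F  T  F  |  F  F
T  T  F  F  T  |  T  F
T  T  F  F  F  |  F  F
T  F  T  T  T  |  T  F
T  F  T  T  F  |  F  F
T  F  T  F  T  |  F  F
T  F  T  F  F  |  F  F
T  F  F  T  T  |  T  F
T  F  F  T  F  |  F  F
T  F  F  F  T  |  T  F
T  F  F  F  F  |  F  F
F  T  T  T  T  |  F  F
F  T  T  T  F  |  F  F
F  T  T  F  T  |  F  F
F  T  T  F  F  |  F  F
F  T  F  T  T  |  F  F
F  T  F  T  F  |  F  F
F  T  F  F  T  |  F  F
F  T  F  F  F  |  F  F
F  F  T  T  T  |  F  F
F  F  T  T  F  |  F  F
F  F  T  F  T  |  F  F
F  F  T  F  F  |  F  F
F  F  F  T  T  |  F  F
F  F  F  T  F  |  F  F
F  F  F  F  T  |  F  F
F  F  F  F  F  |  F  F
The columns differ at a=T, b=T, c=F, d=T, e=T (φ=T, ψ=F), so they are not equivalent.

not equivalent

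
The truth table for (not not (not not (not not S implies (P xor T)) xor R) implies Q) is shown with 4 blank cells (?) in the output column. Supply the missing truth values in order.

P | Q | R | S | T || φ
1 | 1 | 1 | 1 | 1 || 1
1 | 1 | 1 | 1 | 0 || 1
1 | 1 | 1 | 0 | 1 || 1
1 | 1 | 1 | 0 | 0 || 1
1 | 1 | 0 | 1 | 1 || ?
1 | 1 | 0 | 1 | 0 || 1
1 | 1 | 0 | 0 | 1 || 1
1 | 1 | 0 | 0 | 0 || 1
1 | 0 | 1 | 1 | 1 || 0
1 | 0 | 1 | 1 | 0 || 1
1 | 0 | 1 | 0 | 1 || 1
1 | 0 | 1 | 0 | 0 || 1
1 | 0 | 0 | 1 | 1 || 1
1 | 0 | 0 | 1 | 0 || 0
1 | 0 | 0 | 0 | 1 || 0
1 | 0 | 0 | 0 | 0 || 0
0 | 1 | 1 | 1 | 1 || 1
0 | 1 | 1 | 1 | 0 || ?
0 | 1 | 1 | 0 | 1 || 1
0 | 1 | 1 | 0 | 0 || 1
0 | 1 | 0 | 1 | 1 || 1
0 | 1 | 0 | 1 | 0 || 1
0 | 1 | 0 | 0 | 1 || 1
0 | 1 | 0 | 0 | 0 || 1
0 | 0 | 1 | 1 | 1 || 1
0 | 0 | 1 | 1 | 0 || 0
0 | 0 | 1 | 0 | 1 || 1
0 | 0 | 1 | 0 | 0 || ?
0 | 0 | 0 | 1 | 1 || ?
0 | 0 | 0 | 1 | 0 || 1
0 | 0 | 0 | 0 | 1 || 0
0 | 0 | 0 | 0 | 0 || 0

1, 1, 1, 0

Row P=1, Q=1, R=0, S=1, T=1: not not (not not (not not S implies (P xor T)) xor R) = 0, so the formula = 1.
Row P=0, Q=1, R=1, S=1, T=0: not not (not not (not not S implies (P xor T)) xor R) = 1, so the formula = 1.
Row P=0, Q=0, R=1, S=0, T=0: not not (not not (not not S implies (P xor T)) xor R) = 0, so the formula = 1.
Row P=0, Q=0, R=0, S=1, T=1: not not (not not (not not S implies (P xor T)) xor R) = 1, so the formula = 0.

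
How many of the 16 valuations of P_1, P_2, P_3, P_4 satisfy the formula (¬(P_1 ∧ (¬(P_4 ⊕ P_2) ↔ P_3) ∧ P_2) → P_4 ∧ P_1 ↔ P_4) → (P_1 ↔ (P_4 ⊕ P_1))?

12

 P_1    P_2    P_3    P_4   |  (P_4 ⊕ P_2)  ¬(P_4 ⊕ P_2)  (¬(P_4 ⊕ P_2) ↔ P_3)  (P_4 ∧ P_1)  (P_4 ⊕ P_1)  (P_1 ↔ (P_4 ⊕ P_1))    φ  
 True   True   True   True  |     False         True              True              True        False            False         False
 True   True   True  False  |      True        False             False             False         True             True          True
 True   True  False   True  |     False         True             False              True        False            False         False
 True   True  False  False  |      True        False              True             False         True             True          True
 True  False   True   True  |      True        False             False              True        False            False         False
 True  False   True  False  |     False         True              True             False         True             True          True
 True  False  False   True  |      True        False              True              True        False            False         False
 True  False  False  False  |     False         True             False             False         True             True          True
False   True   True   True  |     False         True              True             False         True            False          True
False   True   True  False  |      True        False             False             False        False             True          True
False   True  False   True  |     False         True             False             False         True            False          True
False   True  False  False  |      True        False              True             False        False             True          True
False  False   True   True  |      True        False             False             False         True            False          True
False  False   True  False  |     False         True              True             False        False             True          True
False  False  False   True  |      True        False              True             False         True            False          True
False  False  False  False  |     False         True             False             False        False             True          True
The formula is true on 12 of the 16 rows.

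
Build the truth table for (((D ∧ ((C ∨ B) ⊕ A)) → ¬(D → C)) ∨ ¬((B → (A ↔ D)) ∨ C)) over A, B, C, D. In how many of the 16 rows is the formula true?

14

A | B | C | D | (C ∨ B) | ((C ∨ B) ⊕ A) | (D ∧ ((C ∨ B) ⊕ A)) | (D → C) | ¬(D → C) | (A ↔ D) | (B → (A ↔ D)) | ((B → (A ↔ D)) ∨ C) | ¬((B → (A ↔ D)) ∨ C) | φ
- | - | - | - | ------- | ------------- | ------------------- | ------- | -------- | ------- | ------------- | ------------------- | -------------------- | -
0 | 0 | 0 | 0 |    0    |       0       |          0          |    1    |    0     |    1    |       1       |          1          |          0           | 1
0 | 0 | 0 | 1 |    0    |       0       |          0          |    0    |    1     |    0    |       1       |          1          |          0           | 1
0 | 0 | 1 | 0 |    1    |       1       |          0          |    1    |    0     |    1    |       1       |          1          |          0           | 1
0 | 0 | 1 | 1 |    1    |       1       |          1          |    1    |    0     |    0    |       1       |          1          |          0           | 0
0 | 1 | 0 | 0 |    1    |       1       |          0          |    1    |    0     |    1    |       1       |          1          |          0           | 1
0 | 1 | 0 | 1 |    1    |       1       |          1          |    0    |    1     |    0    |       0       |          0          |          1           | 1
0 | 1 | 1 | 0 |    1    |       1       |          0          |    1    |    0     |    1    |       1       |          1          |          0           | 1
0 | 1 | 1 | 1 |    1    |       1       |          1          |    1    |    0     |    0    |       0       |          1          |          0           | 0
1 | 0 | 0 | 0 |    0    |       1       |          0          |    1    |    0     |    0    |       1       |          1          |          0           | 1
1 | 0 | 0 | 1 |    0    |       1       |          1          |    0    |    1     |    1    |       1       |          1          |          0           | 1
1 | 0 | 1 | 0 |    1    |       0       |          0          |    1    |    0     |    0    |       1       |          1          |          0           | 1
1 | 0 | 1 | 1 |    1    |       0       |          0          |    1    |    0     |    1    |       1       |          1          |          0           | 1
1 | 1 | 0 | 0 |    1    |       0       |          0          |    1    |    0     |    0    |       0       |          0          |          1           | 1
1 | 1 | 0 | 1 |    1    |       0       |          0          |    0    |    1     |    1    |       1       |          1          |          0           | 1
1 | 1 | 1 | 0 |    1    |       0       |          0          |    1    |    0     |    0    |       0       |          1          |          0           | 1
1 | 1 | 1 | 1 |    1    |       0       |          0          |    1    |    0     |    1    |       1       |          1          |          0           | 1
The formula is true on 14 of the 16 rows.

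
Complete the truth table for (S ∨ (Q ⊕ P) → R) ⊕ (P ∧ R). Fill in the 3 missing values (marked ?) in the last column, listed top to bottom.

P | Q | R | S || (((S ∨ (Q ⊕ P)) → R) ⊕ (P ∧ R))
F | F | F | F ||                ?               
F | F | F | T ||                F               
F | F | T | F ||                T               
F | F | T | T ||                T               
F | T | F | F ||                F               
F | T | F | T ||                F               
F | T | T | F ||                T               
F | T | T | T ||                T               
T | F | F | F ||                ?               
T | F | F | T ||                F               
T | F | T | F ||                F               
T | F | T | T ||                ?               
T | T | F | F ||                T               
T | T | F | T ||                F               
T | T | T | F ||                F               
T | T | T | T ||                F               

T, F, F

Row P=F, Q=F, R=F, S=F: (S ∨ (Q ⊕ P) → R) = T, (P ∧ R) = F, so (((S ∨ (Q ⊕ P)) → R) ⊕ (P ∧ R)) = T.
Row P=T, Q=F, R=F, S=F: (S ∨ (Q ⊕ P) → R) = F, (P ∧ R) = F, so (((S ∨ (Q ⊕ P)) → R) ⊕ (P ∧ R)) = F.
Row P=T, Q=F, R=T, S=T: (S ∨ (Q ⊕ P) → R) = T, (P ∧ R) = T, so (((S ∨ (Q ⊕ P)) → R) ⊕ (P ∧ R)) = F.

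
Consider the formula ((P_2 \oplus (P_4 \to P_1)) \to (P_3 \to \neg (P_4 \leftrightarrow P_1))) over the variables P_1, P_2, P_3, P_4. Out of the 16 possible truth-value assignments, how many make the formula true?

 P_1    P_2    P_3    P_4   |  (P_4 \to P_1)  (P_2 \oplus (P_4 \to P_1))  (P_4 \leftrightarrow P_1)    φ  
 True   True   True   True  |       True                False                        True             True
 True   True   True  False  |       True                False                       False             True
 True   True  False   True  |       True                False                        True             True
 True   True  False  False  |       True                False                       False             True
 True  False   True   True  |       True                 True                        True            False
 True  False   True  False  |       True                 True                       False             True
 True  False  False   True  |       True                 True                        True             True
 True  False  False  False  |       True                 True                       False             True
False   True   True   True  |      False                 True                       False             True
False   True   True  False  |       True                False                        True             True
False   True  False   True  |      False                 True                       False             True
False   True  False  False  |       True                False                        True             True
False  False   True   True  |      False                False                       False             True
False  False   True  False  |       True                 True                        True            False
False  False  False   True  |      False                False                       False             True
False  False  False  False  |       True                 True                        True             True
The formula is true on 14 of the 16 rows.

14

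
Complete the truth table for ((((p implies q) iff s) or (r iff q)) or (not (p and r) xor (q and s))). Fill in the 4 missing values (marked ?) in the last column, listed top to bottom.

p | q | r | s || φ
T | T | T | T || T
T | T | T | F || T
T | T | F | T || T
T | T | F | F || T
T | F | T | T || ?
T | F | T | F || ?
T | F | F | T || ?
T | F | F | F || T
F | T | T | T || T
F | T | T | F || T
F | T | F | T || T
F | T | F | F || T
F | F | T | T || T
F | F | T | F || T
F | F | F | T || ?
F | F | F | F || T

Row p=T, q=F, r=T, s=T: (((p implies q) iff s) or (r iff q)) = F, (not (p and r) xor (q and s)) = F, so the formula = F.
Row p=T, q=F, r=T, s=F: (((p implies q) iff s) or (r iff q)) = T, (not (p and r) xor (q and s)) = F, so the formula = T.
Row p=T, q=F, r=F, s=T: (((p implies q) iff s) or (r iff q)) = T, (not (p and r) xor (q and s)) = T, so the formula = T.
Row p=F, q=F, r=F, s=T: (((p implies q) iff s) or (r iff q)) = T, (not (p and r) xor (q and s)) = T, so the formula = T.

F, T, T, T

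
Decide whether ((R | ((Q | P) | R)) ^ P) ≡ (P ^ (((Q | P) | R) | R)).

equivalent

  P      Q      R    |    φ      ψ  
False  False  False  |  False  False
False  False   True  |   True   True
False   True  False  |   True   True
False   True   True  |   True   True
 True  False  False  |  False  False
 True  False   True  |  False  False
 True   True  False  |  False  False
 True   True   True  |  False  False
The columns for φ and ψ agree on every row, so they are logically equivalent.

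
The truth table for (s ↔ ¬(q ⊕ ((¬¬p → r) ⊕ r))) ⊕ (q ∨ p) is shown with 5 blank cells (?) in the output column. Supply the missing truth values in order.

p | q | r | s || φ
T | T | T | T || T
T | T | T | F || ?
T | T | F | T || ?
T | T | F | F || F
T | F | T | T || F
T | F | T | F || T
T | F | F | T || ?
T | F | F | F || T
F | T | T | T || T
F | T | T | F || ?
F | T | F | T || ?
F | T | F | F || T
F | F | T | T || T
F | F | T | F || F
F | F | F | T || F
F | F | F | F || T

F, T, F, F, F

Row p=T, q=T, r=T, s=F: (s ↔ ¬(q ⊕ ((¬¬p → r) ⊕ r))) = T, (q ∨ p) = T, so the formula = F.
Row p=T, q=T, r=F, s=T: (s ↔ ¬(q ⊕ ((¬¬p → r) ⊕ r))) = F, (q ∨ p) = T, so the formula = T.
Row p=T, q=F, r=F, s=T: (s ↔ ¬(q ⊕ ((¬¬p → r) ⊕ r))) = T, (q ∨ p) = T, so the formula = F.
Row p=F, q=T, r=T, s=F: (s ↔ ¬(q ⊕ ((¬¬p → r) ⊕ r))) = T, (q ∨ p) = T, so the formula = F.
Row p=F, q=T, r=F, s=T: (s ↔ ¬(q ⊕ ((¬¬p → r) ⊕ r))) = T, (q ∨ p) = T, so the formula = F.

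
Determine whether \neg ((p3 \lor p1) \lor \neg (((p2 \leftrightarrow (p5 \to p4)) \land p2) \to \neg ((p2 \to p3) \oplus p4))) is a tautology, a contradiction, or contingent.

p1 | p2 | p3 | p4 | p5 | φ
-- | -- | -- | -- | -- | -
T  | T  | T  | T  | T  | F
T  | T  | T  | T  | F  | F
T  | T  | T  | F  | T  | F
T  | T  | T  | F  | F  | F
T  | T  | F  | T  | T  | F
T  | T  | F  | T  | F  | F
T  | T  | F  | F  | T  | F
T  | T  | F  | F  | F  | F
T  | F  | T  | T  | T  | F
T  | F  | T  | T  | F  | F
T  | F  | T  | F  | T  | F
T  | F  | T  | F  | F  | F
T  | F  | F  | T  | T  | F
T  | F  | F  | T  | F  | F
T  | F  | F  | F  | T  | F
T  | F  | F  | F  | F  | F
F  | T  | T  | T  | T  | F
F  | T  | T  | T  | F  | F
F  | T  | T  | F  | T  | F
F  | T  | T  | F  | F  | F
F  | T  | F  | T  | T  | F
F  | T  | F  | T  | F  | F
F  | T  | F  | F  | T  | T
F  | T  | F  | F  | F  | T
F  | F  | T  | T  | T  | F
F  | F  | T  | T  | F  | F
F  | F  | T  | F  | T  | F
F  | F  | T  | F  | F  | F
F  | F  | F  | T  | T  | T
F  | F  | F  | T  | F  | T
F  | F  | F  | F  | T  | T
F  | F  | F  | F  | F  | T
6 of 32 rows are T, so the formula is contingent.

contingent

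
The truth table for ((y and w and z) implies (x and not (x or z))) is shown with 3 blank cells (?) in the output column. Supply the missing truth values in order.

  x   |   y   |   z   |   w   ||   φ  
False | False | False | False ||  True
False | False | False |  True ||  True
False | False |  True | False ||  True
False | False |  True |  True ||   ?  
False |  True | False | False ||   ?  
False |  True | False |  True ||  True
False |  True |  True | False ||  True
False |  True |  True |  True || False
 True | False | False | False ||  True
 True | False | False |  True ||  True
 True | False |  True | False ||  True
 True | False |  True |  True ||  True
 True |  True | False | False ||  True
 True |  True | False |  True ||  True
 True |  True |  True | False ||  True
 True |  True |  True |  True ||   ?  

Row x=False, y=False, z=True, w=True: (y and w and z) = False, (x and not (x or z)) = False, so the formula = True.
Row x=False, y=True, z=False, w=False: (y and w and z) = False, (x and not (x or z)) = False, so the formula = True.
Row x=True, y=True, z=True, w=True: (y and w and z) = True, (x and not (x or z)) = False, so the formula = False.

True, True, False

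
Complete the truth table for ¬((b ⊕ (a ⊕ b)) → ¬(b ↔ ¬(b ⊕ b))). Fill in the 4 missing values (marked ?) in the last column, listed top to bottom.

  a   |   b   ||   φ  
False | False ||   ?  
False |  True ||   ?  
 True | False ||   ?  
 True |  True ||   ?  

Row a=False, b=False: (b ⊕ (a ⊕ b)) = False, ¬(b ↔ ¬(b ⊕ b)) = True, ((b ⊕ (a ⊕ b)) → ¬(b ↔ ¬(b ⊕ b))) = True, so the formula = False.
Row a=False, b=True: (b ⊕ (a ⊕ b)) = False, ¬(b ↔ ¬(b ⊕ b)) = False, ((b ⊕ (a ⊕ b)) → ¬(b ↔ ¬(b ⊕ b))) = True, so the formula = False.
Row a=True, b=False: (b ⊕ (a ⊕ b)) = True, ¬(b ↔ ¬(b ⊕ b)) = True, ((b ⊕ (a ⊕ b)) → ¬(b ↔ ¬(b ⊕ b))) = True, so the formula = False.
Row a=True, b=True: (b ⊕ (a ⊕ b)) = True, ¬(b ↔ ¬(b ⊕ b)) = False, ((b ⊕ (a ⊕ b)) → ¬(b ↔ ¬(b ⊕ b))) = False, so the formula = True.

False, False, False, True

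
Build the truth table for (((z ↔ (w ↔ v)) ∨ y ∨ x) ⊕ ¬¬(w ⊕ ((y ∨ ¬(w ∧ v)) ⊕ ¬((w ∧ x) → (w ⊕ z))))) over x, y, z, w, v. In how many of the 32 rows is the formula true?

x | y | z | w | v || φ
T | T | T | T | T || F
T | T | T | T | F || F
T | T | T | F | T || F
T | T | T | F | F || F
T | T | F | T | T || T
T | T | F | T | F || T
T | T | F | F | T || F
T | T | F | F | F || F
T | F | T | T | T || T
T | F | T | T | F || F
T | F | T | F | T || F
T | F | T | F | F || F
T | F | F | T | T || F
T | F | F | T | F || T
T | F | F | F | T || F
T | F | F | F | F || F
F | T | T | T | T || T
F | T | T | T | F || T
F | T | T | F | T || F
F | T | T | F | F || F
F | T | F | T | T || T
F | T | F | T | F || T
F | T | F | F | T || F
F | T | F | F | F || F
F | F | T | T | T || F
F | F | T | T | F || F
F | F | T | F | T || T
F | F | T | F | F || F
F | F | F | T | T || T
F | F | F | T | F || T
F | F | F | F | T || F
F | F | F | F | F || T
The formula is true on 12 of the 32 rows.

12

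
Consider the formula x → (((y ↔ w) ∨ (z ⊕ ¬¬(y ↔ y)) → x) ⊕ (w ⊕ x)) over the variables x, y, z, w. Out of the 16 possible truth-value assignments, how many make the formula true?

12

  x      y      z      w    |  (y ↔ w)  (y ↔ y)  ¬(y ↔ y)  ¬¬(y ↔ y)  (z ⊕ ¬¬(y ↔ y))  ((y ↔ w) ∨ (z ⊕ ¬¬(y ↔ y)))  (w ⊕ x)    φ  
 True   True   True   True  |    True     True    False       True         False                   True              False    True
 True   True   True  False  |   False     True    False       True         False                  False               True   False
 True   True  False   True  |    True     True    False       True          True                   True              False    True
 True   True  False  False  |   False     True    False       True          True                   True               True   False
 True  False   True   True  |   False     True    False       True         False                  False              False    True
 True  False   True  False  |    True     True    False       True         False                   True               True   False
 True  False  False   True  |   False     True    False       True          True                   True              False    True
 True  False  False  False  |    True     True    False       True          True                   True               True   False
False   True   True   True  |    True     True    False       True         False                   True               True    True
False   True   True  False  |   False     True    False       True         False                  False              False    True
False   True  False   True  |    True     True    False       True          True                   True               True    True
False   True  False  False  |   False     True    False       True          True                   True              False    True
False  False   True   True  |   False     True    False       True         False                  False               True    True
False  False   True  False  |    True     True    False       True         False                   True              False    True
False  False  False   True  |   False     True    False       True          True                   True               True    True
False  False  False  False  |    True     True    False       True          True                   True              False    True
The formula is true on 12 of the 16 rows.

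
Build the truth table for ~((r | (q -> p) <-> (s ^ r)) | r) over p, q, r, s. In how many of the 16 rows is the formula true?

p  q  r  s  |  φ
1  1  1  1  |  0
1  1  1  0  |  0
1  1  0  1  |  0
1  1  0  0  |  1
1  0  1  1  |  0
1  0  1  0  |  0
1  0  0  1  |  0
1  0  0  0  |  1
0  1  1  1  |  0
0  1  1  0  |  0
0  1  0  1  |  1
0  1  0  0  |  0
0  0  1  1  |  0
0  0  1  0  |  0
0  0  0  1  |  0
0  0  0  0  |  1
The formula is true on 4 of the 16 rows.

4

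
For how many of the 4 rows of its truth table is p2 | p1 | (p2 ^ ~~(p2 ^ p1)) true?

p1  p2     (p2 | p1 | (p2 ^ ~~(p2 ^ p1)))
F   F                    F               
F   T                    T               
T   F                    T               
T   T                    T               
The formula is true on 3 of the 4 rows.

3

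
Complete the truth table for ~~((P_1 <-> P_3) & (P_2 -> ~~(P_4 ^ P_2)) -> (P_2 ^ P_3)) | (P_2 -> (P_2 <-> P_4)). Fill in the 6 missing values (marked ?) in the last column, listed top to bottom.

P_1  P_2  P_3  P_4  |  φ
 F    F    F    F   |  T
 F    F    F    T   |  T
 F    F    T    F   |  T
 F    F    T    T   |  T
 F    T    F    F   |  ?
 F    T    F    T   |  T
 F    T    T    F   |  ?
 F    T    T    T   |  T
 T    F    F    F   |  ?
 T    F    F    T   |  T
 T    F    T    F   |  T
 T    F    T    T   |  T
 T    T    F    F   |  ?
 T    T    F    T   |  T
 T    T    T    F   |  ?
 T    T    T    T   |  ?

Row P_1=F, P_2=T, P_3=F, P_4=F: ~~((P_1 <-> P_3) & (P_2 -> ~~(P_4 ^ P_2)) -> (P_2 ^ P_3)) = T, (P_2 -> (P_2 <-> P_4)) = F, so the formula = T.
Row P_1=F, P_2=T, P_3=T, P_4=F: ~~((P_1 <-> P_3) & (P_2 -> ~~(P_4 ^ P_2)) -> (P_2 ^ P_3)) = T, (P_2 -> (P_2 <-> P_4)) = F, so the formula = T.
Row P_1=T, P_2=F, P_3=F, P_4=F: ~~((P_1 <-> P_3) & (P_2 -> ~~(P_4 ^ P_2)) -> (P_2 ^ P_3)) = T, (P_2 -> (P_2 <-> P_4)) = T, so the formula = T.
Row P_1=T, P_2=T, P_3=F, P_4=F: ~~((P_1 <-> P_3) & (P_2 -> ~~(P_4 ^ P_2)) -> (P_2 ^ P_3)) = T, (P_2 -> (P_2 <-> P_4)) = F, so the formula = T.
Row P_1=T, P_2=T, P_3=T, P_4=F: ~~((P_1 <-> P_3) & (P_2 -> ~~(P_4 ^ P_2)) -> (P_2 ^ P_3)) = F, (P_2 -> (P_2 <-> P_4)) = F, so the formula = F.
Row P_1=T, P_2=T, P_3=T, P_4=T: ~~((P_1 <-> P_3) & (P_2 -> ~~(P_4 ^ P_2)) -> (P_2 ^ P_3)) = T, (P_2 -> (P_2 <-> P_4)) = T, so the formula = T.

T, T, T, T, F, T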